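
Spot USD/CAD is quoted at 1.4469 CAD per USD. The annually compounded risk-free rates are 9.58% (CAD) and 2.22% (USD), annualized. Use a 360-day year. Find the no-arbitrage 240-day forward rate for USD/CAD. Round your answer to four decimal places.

1.5155

By covered interest parity, F = S · (1+r_CAD)^T / (1+r_USD)^T
= 1.4469 × 1.062888 / 1.014746 = 1.4469 × 1.047442
F = 1.5155 CAD per USD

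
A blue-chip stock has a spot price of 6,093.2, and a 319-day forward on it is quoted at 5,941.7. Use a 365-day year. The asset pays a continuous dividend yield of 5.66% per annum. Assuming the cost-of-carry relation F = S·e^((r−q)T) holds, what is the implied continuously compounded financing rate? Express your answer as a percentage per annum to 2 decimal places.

From F = S·e^((r−q)T): (r − q) = ln(F/S)/T
ln(5941.7/6093.2) = ln(0.975136) = -0.025178
(r − q) = -0.025178 / (319/365) = -0.028809
r = ln(F/S)/T + q = -0.028809 + 0.0566 = 0.027791
r = 2.78%

2.78%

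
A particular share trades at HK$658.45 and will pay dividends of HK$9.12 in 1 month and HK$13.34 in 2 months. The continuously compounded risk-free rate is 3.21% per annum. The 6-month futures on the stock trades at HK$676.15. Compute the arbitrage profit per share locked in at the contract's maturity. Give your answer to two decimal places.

PV(dividends) I = 9.12·e^(−0.0321·1/12) + 13.34·e^(−0.0321·2/12) = 22.3645
Fair futures F* = (S − I)·e^(rT) = (658.45 − 22.3645)·e^0.016050 = 636.0855 × 1.016179 = 646.3767
Market HK$676.15 > fair 646.3767: forward overpriced → cash-and-carry (borrow at r, buy the stock and collect the dividends, short the forward).
Profit at T = |F_mkt − F*| = |676.15 − 646.3767| = HK$29.77 per share

HK$29.77 per share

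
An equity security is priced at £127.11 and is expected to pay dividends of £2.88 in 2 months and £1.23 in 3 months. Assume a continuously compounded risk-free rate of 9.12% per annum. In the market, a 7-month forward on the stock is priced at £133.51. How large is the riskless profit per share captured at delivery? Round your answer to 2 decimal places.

PV(dividends) I = 2.88·e^(−0.0912·2/12) + 1.23·e^(−0.0912·3/12) = 4.0388
Fair forward F* = (S − I)·e^(rT) = (127.11 − 4.0388)·e^0.053200 = 123.0712 × 1.054641 = 129.7959
Market £133.51 > fair 129.7959: forward overpriced → cash-and-carry (borrow at r, buy the stock and collect the dividends, short the forward).
Profit at T = |F_mkt − F*| = |133.51 − 129.7959| = £3.71 per share

£3.71 per share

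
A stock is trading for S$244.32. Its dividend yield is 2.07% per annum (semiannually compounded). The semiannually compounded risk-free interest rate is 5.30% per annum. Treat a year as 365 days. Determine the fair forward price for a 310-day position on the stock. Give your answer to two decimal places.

S$250.99

F = S · (1+r/2)^(2T) / (1+q/2)^(2T)
= 244.32 × 1.045429 / 1.017644 = 244.32 × 1.027303
F = S$250.99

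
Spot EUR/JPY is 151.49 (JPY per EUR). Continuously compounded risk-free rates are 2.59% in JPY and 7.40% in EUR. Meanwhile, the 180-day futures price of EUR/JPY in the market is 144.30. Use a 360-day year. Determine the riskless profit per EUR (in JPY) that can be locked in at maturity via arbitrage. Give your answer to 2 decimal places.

Fair futures: F* = S·e^(carry·T), with carry = (r_JPY − r_EUR) = 0.0259 − 0.0740 = -0.0481
F* = 151.49 · e^(-0.0481 × 180/360) = 151.49 · e^-0.024050 = 151.49 × 0.976237 = 147.8901
Market 144.30 < fair 147.8901: forward underpriced → reverse cash-and-carry (short spot, go long the forward).
At maturity, profit = |F_mkt − F*| = |144.30 − 147.8901| = 3.59 per EUR (in JPY)

3.59 per EUR (in JPY)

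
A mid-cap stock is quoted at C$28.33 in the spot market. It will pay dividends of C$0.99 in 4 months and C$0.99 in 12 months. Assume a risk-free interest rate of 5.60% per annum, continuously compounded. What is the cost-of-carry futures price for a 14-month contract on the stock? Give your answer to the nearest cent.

C$28.21

PV(dividends) I = 0.99·e^(−0.0560·4/12) + 0.99·e^(−0.0560·12/12)
I = 0.9717 + 0.9361 = 1.9078
F = (S − I)·e^(rT) = (28.33 − 1.9078) · e^(0.0560·14/12)
= 26.4222 · e^0.065333 = 26.4222 × 1.067514 = C$28.21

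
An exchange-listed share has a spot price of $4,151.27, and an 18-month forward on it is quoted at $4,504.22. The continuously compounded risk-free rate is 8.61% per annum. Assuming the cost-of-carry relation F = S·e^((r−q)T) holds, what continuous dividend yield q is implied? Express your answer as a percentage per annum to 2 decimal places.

From F = S·e^((r−q)T): (r − q) = ln(F/S)/T
ln(4504.22/4151.27) = ln(1.085022) = 0.081600
(r − q) = 0.081600 / (18/12) = 0.054400
q = r − ln(F/S)/T = 0.0861 − 0.054400 = 0.031700
q = 3.17%

3.17%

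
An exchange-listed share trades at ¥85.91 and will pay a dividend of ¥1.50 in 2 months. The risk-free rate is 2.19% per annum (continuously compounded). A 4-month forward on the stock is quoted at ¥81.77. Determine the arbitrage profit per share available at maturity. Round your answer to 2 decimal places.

PV(dividends) I = 1.50·e^(−0.0219·2/12) = 1.4945
Fair forward F* = (S − I)·e^(rT) = (85.91 − 1.4945)·e^0.007300 = 84.4155 × 1.007327 = 85.0340
Market ¥81.77 < fair 85.0340: forward underpriced → reverse cash-and-carry (short the stock, invest proceeds at r, pay the dividends, go long the forward).
Profit at T = |F_mkt − F*| = |81.77 − 85.0340| = ¥3.26 per share

¥3.26 per share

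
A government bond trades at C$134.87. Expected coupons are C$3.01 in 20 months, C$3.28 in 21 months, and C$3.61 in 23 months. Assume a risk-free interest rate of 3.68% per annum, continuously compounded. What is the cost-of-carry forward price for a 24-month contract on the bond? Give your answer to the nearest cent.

C$135.19

PV(coupons) I = 3.01·e^(−0.0368·20/12) + 3.28·e^(−0.0368·21/12) + 3.61·e^(−0.0368·23/12)
I = 2.8309 + 3.0754 + 3.3641 = 9.2704
F = (S − I)·e^(rT) = (134.87 − 9.2704) · e^(0.0368·24/12)
= 125.5996 · e^0.073600 = 125.5996 × 1.076376 = C$135.19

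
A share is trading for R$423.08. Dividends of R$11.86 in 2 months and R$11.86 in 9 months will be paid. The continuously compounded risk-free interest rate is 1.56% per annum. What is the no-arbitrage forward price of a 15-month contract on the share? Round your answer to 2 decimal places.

R$407.40

PV(dividends) I = 11.86·e^(−0.0156·2/12) + 11.86·e^(−0.0156·9/12)
I = 11.8292 + 11.7220 = 23.5512
F = (S − I)·e^(rT) = (423.08 − 23.5512) · e^(0.0156·15/12)
= 399.5288 · e^0.019500 = 399.5288 × 1.019691 = R$407.40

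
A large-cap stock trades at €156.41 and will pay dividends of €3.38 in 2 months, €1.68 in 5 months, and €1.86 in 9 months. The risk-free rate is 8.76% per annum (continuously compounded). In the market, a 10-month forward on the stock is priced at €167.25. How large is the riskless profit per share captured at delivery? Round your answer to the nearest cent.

PV(dividends) I = 3.38·e^(−0.0876·2/12) + 1.68·e^(−0.0876·5/12) + 1.86·e^(−0.0876·9/12) = 6.6925
Fair forward F* = (S − I)·e^(rT) = (156.41 − 6.6925)·e^0.073000 = 149.7175 × 1.075731 = 161.0558
Market €167.25 > fair 161.0558: forward overpriced → cash-and-carry (borrow at r, buy the stock and collect the dividends, short the forward).
Profit at T = |F_mkt − F*| = |167.25 − 161.0558| = €6.19 per share

€6.19 per share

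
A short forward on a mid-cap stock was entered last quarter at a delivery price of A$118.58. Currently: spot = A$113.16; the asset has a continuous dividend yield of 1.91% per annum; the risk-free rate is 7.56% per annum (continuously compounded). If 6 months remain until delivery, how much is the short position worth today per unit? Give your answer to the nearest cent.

A$2.10

Current fair forward for the remaining 6 months: F = S·e^((r − q)·T), (r − q) = 0.0756 − 0.0191 = 0.0565
F = 113.16 · e^(0.0565 × 6/12) = 113.16 × 1.028653 = 116.4024
Value of long forward = (F − K)·e^(−rT) = (116.4024 − 118.58) · e^(−0.0756·6/12)
= -2.1776 × 0.962906 = -2.10
Short position value = −(long value) = A$2.10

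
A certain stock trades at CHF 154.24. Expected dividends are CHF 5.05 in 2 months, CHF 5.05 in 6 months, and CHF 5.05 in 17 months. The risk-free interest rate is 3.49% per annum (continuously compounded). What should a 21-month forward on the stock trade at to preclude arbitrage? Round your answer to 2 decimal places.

PV(dividends) I = 5.05·e^(−0.0349·2/12) + 5.05·e^(−0.0349·6/12) + 5.05·e^(−0.0349·17/12)
I = 5.0207 + 4.9626 + 4.8064 = 14.7897
F = (S − I)·e^(rT) = (154.24 − 14.7897) · e^(0.0349·21/12)
= 139.4503 · e^0.061075 = 139.4503 × 1.062979 = CHF 148.23

CHF 148.23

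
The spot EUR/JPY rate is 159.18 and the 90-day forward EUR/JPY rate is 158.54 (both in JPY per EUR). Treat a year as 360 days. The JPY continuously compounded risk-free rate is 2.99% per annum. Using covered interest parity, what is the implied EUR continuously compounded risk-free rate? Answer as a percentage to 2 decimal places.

4.60%

F = S·e^((r_JPY − r_EUR)T) ⇒ r_EUR = r_JPY − ln(F/S)/T
ln(158.54/159.18) = -0.004029; /(90/360) = -0.016116
r_EUR = 0.0299 + 0.016116 = 0.046016
r_EUR = 4.60%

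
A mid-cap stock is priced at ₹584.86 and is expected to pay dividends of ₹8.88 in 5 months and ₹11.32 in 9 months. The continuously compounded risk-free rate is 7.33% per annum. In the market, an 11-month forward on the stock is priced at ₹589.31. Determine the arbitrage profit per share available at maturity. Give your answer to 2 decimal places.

₹15.53 per share

PV(dividends) I = 8.88·e^(−0.0733·5/12) + 11.32·e^(−0.0733·9/12) = 19.3274
Fair forward F* = (S − I)·e^(rT) = (584.86 − 19.3274)·e^0.067192 = 565.5326 × 1.069501 = 604.8377
Market ₹589.31 < fair 604.8377: forward underpriced → reverse cash-and-carry (short the stock, invest proceeds at r, pay the dividends, go long the forward).
Profit at T = |F_mkt − F*| = |589.31 − 604.8377| = ₹15.53 per share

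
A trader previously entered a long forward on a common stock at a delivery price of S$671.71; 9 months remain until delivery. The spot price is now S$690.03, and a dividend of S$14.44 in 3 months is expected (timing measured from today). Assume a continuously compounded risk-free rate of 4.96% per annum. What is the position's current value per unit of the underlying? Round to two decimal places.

S$28.59

PV(remaining dividends) I = 14.44·e^(−0.0496·3/12) = 14.2620
Current forward F = (S − I)·e^(rT) = (690.03 − 14.2620)·e^(0.0496·9/12) = 675.7680 × 1.037901 = 701.3803
Value (long) = (F − K)·e^(−rT) = (701.3803 − 671.71) × 0.963483 = 28.5868
Value = S$28.59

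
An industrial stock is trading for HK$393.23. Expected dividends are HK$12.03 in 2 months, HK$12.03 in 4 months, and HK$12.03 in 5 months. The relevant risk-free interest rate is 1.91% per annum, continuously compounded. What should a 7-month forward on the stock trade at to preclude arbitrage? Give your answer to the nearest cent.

HK$361.35

PV(dividends) I = 12.03·e^(−0.0191·2/12) + 12.03·e^(−0.0191·4/12) + 12.03·e^(−0.0191·5/12)
I = 11.9918 + 11.9537 + 11.9346 = 35.8801
F = (S − I)·e^(rT) = (393.23 − 35.8801) · e^(0.0191·7/12)
= 357.3499 · e^0.011142 = 357.3499 × 1.011204 = HK$361.35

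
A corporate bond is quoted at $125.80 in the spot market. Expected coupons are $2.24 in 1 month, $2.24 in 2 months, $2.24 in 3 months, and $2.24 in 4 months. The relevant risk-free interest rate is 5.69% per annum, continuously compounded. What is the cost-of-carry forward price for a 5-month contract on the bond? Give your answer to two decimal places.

$119.75

PV(coupons) I = 2.24·e^(−0.0569·1/12) + 2.24·e^(−0.0569·2/12) + 2.24·e^(−0.0569·3/12) + 2.24·e^(−0.0569·4/12)
I = 2.2294 + 2.2189 + 2.2084 + 2.1979 = 8.8546
F = (S − I)·e^(rT) = (125.80 − 8.8546) · e^(0.0569·5/12)
= 116.9454 · e^0.023708 = 116.9454 × 1.023991 = $119.75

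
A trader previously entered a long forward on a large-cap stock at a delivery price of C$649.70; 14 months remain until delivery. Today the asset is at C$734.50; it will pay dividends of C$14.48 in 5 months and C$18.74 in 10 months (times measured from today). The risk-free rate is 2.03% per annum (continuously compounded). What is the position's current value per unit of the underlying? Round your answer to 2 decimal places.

PV(remaining dividends) I = 14.48·e^(−0.0203·5/12) + 18.74·e^(−0.0203·10/12) = 32.7837
Current forward F = (S − I)·e^(rT) = (734.50 − 32.7837)·e^(0.0203·14/12) = 701.7163 × 1.023966 = 718.5336
Value (long) = (F − K)·e^(−rT) = (718.5336 − 649.70) × 0.976595 = 67.2225
Value = C$67.22

C$67.22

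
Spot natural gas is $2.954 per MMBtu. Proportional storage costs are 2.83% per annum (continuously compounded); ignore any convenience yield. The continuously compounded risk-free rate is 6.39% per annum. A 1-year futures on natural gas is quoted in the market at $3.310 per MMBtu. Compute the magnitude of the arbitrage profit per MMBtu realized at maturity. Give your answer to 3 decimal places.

Fair futures: F* = S·e^(carry·T), with carry = (r + u) = 0.0639 + 0.0283 = 0.0922
F* = 2.954 · e^(0.0922 × 1) = 2.954 · e^0.092200 = 2.954 × 1.096584 = $3.2393
Market $3.310 > fair $3.2393: forward overpriced → cash-and-carry (buy spot, short the forward).
At maturity, profit = |F_mkt − F*| = |3.310 − 3.2393| = $0.071 per MMBtu

$0.071 per MMBtu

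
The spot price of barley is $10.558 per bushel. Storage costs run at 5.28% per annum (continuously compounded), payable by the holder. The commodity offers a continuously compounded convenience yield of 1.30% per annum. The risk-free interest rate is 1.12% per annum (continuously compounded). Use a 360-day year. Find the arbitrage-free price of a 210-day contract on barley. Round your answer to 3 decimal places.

$10.877 per bushel

Net carry = r + u − y = 0.0112 + 0.0528 − 0.0130 = 0.0510
F = S·e^((r+u−y)T) = 10.558 · e^(0.0510 × 210/360) = 10.558 · e^0.029750
= 10.558 × 1.030197 = $10.877 per bushel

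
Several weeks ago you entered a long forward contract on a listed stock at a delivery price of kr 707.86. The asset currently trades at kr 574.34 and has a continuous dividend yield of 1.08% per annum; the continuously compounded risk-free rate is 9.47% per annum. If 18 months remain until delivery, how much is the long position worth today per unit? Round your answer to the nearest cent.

-kr 49.01

Current fair forward for the remaining 18 months: F = S·e^((r − q)·T), (r − q) = 0.0947 − 0.0108 = 0.0839
F = 574.34 · e^(0.0839 × 18/12) = 574.34 × 1.134112 = 651.3659
Value of long forward = (F − K)·e^(−rT) = (651.3659 − 707.86) · e^(−0.0947·18/12)
= -56.4941 × 0.867578 = -49.01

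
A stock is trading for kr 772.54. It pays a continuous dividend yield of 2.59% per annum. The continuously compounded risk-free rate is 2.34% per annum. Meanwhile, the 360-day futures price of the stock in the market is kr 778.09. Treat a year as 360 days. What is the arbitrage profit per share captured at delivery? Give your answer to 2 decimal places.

Fair futures: F* = S·e^(carry·T), with carry = (r − q) = 0.0234 − 0.0259 = -0.0025
F* = 772.54 · e^(-0.0025 × 360/360) = 772.54 · e^-0.002500 = 772.54 × 0.997503 = kr 770.6110
Market kr 778.09 > fair kr 770.6110: forward overpriced → cash-and-carry (buy spot, short the forward).
At maturity, profit = |F_mkt − F*| = |778.09 − 770.6110| = kr 7.48 per share

kr 7.48 per share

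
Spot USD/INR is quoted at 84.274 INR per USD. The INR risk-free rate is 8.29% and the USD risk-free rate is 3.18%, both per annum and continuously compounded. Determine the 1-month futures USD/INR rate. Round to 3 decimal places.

F = S·e^((r_INR − r_USD)T) = 84.274 · e^((0.0829 − 0.0318) × 1/12)
= 84.274 · e^0.004258 = 84.274 × 1.004267
F = 84.634 INR per USD

84.634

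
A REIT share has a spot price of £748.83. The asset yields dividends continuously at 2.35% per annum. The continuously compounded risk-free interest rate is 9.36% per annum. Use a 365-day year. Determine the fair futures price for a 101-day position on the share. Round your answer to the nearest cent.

F = S·e^((r − q)T) = 748.83 · e^((0.0936 − 0.0235) × 101/365)
= 748.83 · e^0.019398 = 748.83 × 1.019587
F = £763.50

£763.50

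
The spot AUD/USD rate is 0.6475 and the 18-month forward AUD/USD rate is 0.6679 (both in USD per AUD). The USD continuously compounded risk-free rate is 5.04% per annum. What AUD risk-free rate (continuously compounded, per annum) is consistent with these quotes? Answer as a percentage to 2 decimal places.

F = S·e^((r_USD − r_AUD)T) ⇒ r_AUD = r_USD − ln(F/S)/T
ln(0.6679/0.6475) = 0.031020; /(18/12) = 0.020680
r_AUD = 0.0504 − 0.020680 = 0.029720
r_AUD = 2.97%

2.97%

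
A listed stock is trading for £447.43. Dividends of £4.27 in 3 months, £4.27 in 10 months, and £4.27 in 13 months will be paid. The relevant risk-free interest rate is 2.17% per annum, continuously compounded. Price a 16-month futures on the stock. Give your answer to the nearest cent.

PV(dividends) I = 4.27·e^(−0.0217·3/12) + 4.27·e^(−0.0217·10/12) + 4.27·e^(−0.0217·13/12)
I = 4.2469 + 4.1935 + 4.1708 = 12.6112
F = (S − I)·e^(rT) = (447.43 − 12.6112) · e^(0.0217·16/12)
= 434.8188 · e^0.028933 = 434.8188 × 1.029356 = £447.58

£447.58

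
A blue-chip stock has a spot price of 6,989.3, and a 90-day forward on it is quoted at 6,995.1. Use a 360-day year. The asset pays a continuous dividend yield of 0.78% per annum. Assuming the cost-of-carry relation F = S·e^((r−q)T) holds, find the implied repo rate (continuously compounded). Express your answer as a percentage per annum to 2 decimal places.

1.11%

From F = S·e^((r−q)T): (r − q) = ln(F/S)/T
ln(6995.1/6989.3) = ln(1.000830) = 0.000830
(r − q) = 0.000830 / (90/360) = 0.003320
r = ln(F/S)/T + q = 0.003320 + 0.0078 = 0.011120
r = 1.11%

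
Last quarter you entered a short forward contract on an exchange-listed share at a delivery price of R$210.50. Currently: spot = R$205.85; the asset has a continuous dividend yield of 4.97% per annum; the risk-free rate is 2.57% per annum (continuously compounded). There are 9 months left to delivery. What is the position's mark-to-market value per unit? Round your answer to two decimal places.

Current fair forward for the remaining 9 months: F = S·e^((r − q)·T), (r − q) = 0.0257 − 0.0497 = -0.0240
F = 205.85 · e^(-0.0240 × 9/12) = 205.85 × 0.982161 = 202.1778
Value of long forward = (F − K)·e^(−rT) = (202.1778 − 210.50) · e^(−0.0257·9/12)
= -8.3222 × 0.980910 = -8.16
Short position value = −(long value) = R$8.16

R$8.16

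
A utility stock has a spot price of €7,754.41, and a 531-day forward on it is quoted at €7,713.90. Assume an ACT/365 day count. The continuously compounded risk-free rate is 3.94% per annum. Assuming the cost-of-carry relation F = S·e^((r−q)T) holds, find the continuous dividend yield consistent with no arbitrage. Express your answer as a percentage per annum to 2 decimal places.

From F = S·e^((r−q)T): (r − q) = ln(F/S)/T
ln(7713.90/7754.41) = ln(0.994776) = -0.005238
(r − q) = -0.005238 / (531/365) = -0.003601
q = r − ln(F/S)/T = 0.0394 + 0.003601 = 0.043001
q = 4.30%

4.30%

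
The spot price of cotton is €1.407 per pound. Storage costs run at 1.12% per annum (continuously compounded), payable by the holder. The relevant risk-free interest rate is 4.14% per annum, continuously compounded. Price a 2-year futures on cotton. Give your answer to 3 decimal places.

Net carry = r + u − y = 0.0414 + 0.0112 − 0.0000 = 0.0526
F = S·e^((r+u−y)T) = 1.407 · e^(0.0526 × 2) = 1.407 · e^0.105200
= 1.407 × 1.110933 = €1.563 per pound

€1.563 per pound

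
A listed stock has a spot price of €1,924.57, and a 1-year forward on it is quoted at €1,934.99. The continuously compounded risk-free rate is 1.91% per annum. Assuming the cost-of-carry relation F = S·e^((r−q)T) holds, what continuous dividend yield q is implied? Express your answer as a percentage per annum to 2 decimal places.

From F = S·e^((r−q)T): (r − q) = ln(F/S)/T
ln(1934.99/1924.57) = ln(1.005414) = 0.005399
(r − q) = 0.005399 / (1) = 0.005399
q = r − ln(F/S)/T = 0.0191 − 0.005399 = 0.013701
q = 1.37%

1.37%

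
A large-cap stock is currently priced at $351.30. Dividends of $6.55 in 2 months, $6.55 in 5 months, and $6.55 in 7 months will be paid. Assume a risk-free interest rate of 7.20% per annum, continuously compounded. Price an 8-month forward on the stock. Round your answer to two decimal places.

PV(dividends) I = 6.55·e^(−0.0720·2/12) + 6.55·e^(−0.0720·5/12) + 6.55·e^(−0.0720·7/12)
I = 6.4719 + 6.3564 + 6.2806 = 19.1089
F = (S − I)·e^(rT) = (351.30 − 19.1089) · e^(0.0720·8/12)
= 332.1911 · e^0.048000 = 332.1911 × 1.049171 = $348.53

$348.53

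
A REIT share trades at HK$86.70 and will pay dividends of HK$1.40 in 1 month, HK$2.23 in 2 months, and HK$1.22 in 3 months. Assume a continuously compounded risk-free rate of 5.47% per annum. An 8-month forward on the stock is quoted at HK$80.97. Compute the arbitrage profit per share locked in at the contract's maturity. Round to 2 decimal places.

PV(dividends) I = 1.40·e^(−0.0547·1/12) + 2.23·e^(−0.0547·2/12) + 1.22·e^(−0.0547·3/12) = 4.8068
Fair forward F* = (S − I)·e^(rT) = (86.70 − 4.8068)·e^0.036467 = 81.8932 × 1.037140 = 84.9347
Market HK$80.97 < fair 84.9347: forward underpriced → reverse cash-and-carry (short the stock, invest proceeds at r, pay the dividends, go long the forward).
Profit at T = |F_mkt − F*| = |80.97 − 84.9347| = HK$3.96 per share

HK$3.96 per share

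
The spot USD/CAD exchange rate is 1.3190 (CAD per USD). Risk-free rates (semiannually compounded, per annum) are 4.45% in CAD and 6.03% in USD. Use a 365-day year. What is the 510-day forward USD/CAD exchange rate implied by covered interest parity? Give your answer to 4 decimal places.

1.2909

By covered interest parity, F = S · (1+r_CAD/2)^(2T) / (1+r_USD/2)^(2T)
= 1.3190 × 1.063427 / 1.086552 = 1.3190 × 0.978717
F = 1.2909 CAD per USD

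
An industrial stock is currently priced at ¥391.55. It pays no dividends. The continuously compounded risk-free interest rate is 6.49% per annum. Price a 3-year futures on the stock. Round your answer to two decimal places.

¥475.71

F = S·e^(rT) = 391.55 · e^(0.0649 × 3)
= 391.55 · e^0.194700 = 391.55 × 1.214946
F = ¥475.71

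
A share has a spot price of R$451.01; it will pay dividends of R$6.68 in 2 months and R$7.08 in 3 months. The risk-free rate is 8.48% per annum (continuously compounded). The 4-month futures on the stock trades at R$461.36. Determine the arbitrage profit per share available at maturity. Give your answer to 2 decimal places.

R$11.32 per share

PV(dividends) I = 6.68·e^(−0.0848·2/12) + 7.08·e^(−0.0848·3/12) = 13.5177
Fair futures F* = (S − I)·e^(rT) = (451.01 − 13.5177)·e^0.028267 = 437.4923 × 1.028670 = 450.0352
Market R$461.36 > fair 450.0352: forward overpriced → cash-and-carry (borrow at r, buy the stock and collect the dividends, short the forward).
Profit at T = |F_mkt − F*| = |461.36 − 450.0352| = R$11.32 per share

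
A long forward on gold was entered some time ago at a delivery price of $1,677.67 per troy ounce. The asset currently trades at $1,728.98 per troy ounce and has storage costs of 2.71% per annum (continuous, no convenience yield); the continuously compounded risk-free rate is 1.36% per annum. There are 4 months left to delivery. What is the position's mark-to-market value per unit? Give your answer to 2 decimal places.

$74.59 per troy ounce

Current fair forward for the remaining 4 months: F = S·e^((r + u)·T), (r + u) = 0.0136 + 0.0271 = 0.0407
F = 1728.98 · e^(0.0407 × 4/12) = 1728.98 × 1.01365911 = 1752.5963
Value of long forward = (F − K)·e^(−rT) = (1752.5963 − 1677.67) · e^(−0.0136·4/12)
= 74.9263 × 0.99547693 = 74.59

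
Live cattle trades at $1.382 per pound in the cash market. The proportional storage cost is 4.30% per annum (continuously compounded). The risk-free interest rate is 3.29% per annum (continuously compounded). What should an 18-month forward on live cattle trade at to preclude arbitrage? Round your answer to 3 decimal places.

$1.549 per pound

Net carry = r + u − y = 0.0329 + 0.0430 − 0.0000 = 0.0759
F = S·e^((r+u−y)T) = 1.382 · e^(0.0759 × 18/12) = 1.382 · e^0.113850
= 1.382 × 1.120584 = $1.549 per pound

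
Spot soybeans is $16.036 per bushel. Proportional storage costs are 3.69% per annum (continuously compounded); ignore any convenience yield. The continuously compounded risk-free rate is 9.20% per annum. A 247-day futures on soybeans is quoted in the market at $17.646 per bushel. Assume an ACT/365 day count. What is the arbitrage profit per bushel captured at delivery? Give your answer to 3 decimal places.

Fair futures: F* = S·e^(carry·T), with carry = (r + u) = 0.0920 + 0.0369 = 0.1289
F* = 16.036 · e^(0.1289 × 247/365) = 16.036 · e^0.087228 = 16.036 × 1.091145 = $17.4976
Market $17.646 > fair $17.4976: forward overpriced → cash-and-carry (buy spot, short the forward).
At maturity, profit = |F_mkt − F*| = |17.646 − 17.4976| = $0.148 per bushel

$0.148 per bushel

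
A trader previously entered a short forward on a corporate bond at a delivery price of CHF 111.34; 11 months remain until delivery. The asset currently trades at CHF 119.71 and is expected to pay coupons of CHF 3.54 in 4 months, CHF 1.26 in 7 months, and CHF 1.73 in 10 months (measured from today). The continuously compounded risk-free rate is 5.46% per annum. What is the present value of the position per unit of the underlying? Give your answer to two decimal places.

-CHF 7.46

PV(remaining coupons) I = 3.54·e^(−0.0546·4/12) + 1.26·e^(−0.0546·7/12) + 1.73·e^(−0.0546·10/12) = 6.3497
Current forward F = (S − I)·e^(rT) = (119.71 − 6.3497)·e^(0.0546·11/12) = 113.3603 × 1.051324 = 119.1784
Value (long) = (F − K)·e^(−rT) = (119.1784 − 111.34) × 0.951182 = 7.4557
Short position value = −(long value) = -CHF 7.46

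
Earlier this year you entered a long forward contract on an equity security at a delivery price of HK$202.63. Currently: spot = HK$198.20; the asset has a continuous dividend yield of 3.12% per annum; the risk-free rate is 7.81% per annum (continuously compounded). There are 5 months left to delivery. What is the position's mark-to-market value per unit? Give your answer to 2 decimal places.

-HK$0.50

Current fair forward for the remaining 5 months: F = S·e^((r − q)·T), (r − q) = 0.0781 − 0.0312 = 0.0469
F = 198.20 · e^(0.0469 × 5/12) = 198.20 × 1.019734 = 202.1113
Value of long forward = (F − K)·e^(−rT) = (202.1113 − 202.63) · e^(−0.0781·5/12)
= -0.5187 × 0.967982 = -0.50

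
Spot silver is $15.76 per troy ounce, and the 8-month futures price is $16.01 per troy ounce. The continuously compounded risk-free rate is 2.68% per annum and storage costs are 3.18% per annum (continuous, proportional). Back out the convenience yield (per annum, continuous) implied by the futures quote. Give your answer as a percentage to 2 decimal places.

3.50%

F = S·e^((r+u−y)T) ⇒ (r+u−y) = ln(F/S)/T
ln(16.01/15.76) = 0.015738; /T ⇒ 0.023607
y = r + u − ln(F/S)/T = 0.0268 + 0.0318 − 0.023607 = 0.034993
y = 3.50%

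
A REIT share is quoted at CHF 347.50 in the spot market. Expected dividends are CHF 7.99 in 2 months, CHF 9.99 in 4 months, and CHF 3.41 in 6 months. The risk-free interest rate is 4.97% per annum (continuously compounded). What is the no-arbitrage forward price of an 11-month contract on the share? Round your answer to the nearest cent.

CHF 341.64

PV(dividends) I = 7.99·e^(−0.0497·2/12) + 9.99·e^(−0.0497·4/12) + 3.41·e^(−0.0497·6/12)
I = 7.9241 + 9.8259 + 3.3263 = 21.0763
F = (S − I)·e^(rT) = (347.50 − 21.0763) · e^(0.0497·11/12)
= 326.4237 · e^0.045558 = 326.4237 × 1.046612 = CHF 341.64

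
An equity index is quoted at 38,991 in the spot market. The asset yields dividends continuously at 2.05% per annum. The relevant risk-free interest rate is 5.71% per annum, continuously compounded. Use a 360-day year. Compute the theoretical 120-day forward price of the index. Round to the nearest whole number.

39,470

F = S·e^((r − q)T) = 38991 · e^((0.0571 − 0.0205) × 120/360)
= 38991 · e^0.012200 = 38991 × 1.012275
F = 39,470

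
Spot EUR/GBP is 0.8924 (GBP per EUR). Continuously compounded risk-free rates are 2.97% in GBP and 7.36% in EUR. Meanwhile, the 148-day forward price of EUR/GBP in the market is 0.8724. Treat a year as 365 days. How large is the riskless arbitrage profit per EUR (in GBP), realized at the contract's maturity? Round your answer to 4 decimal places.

0.0043 per EUR (in GBP)

Fair forward: F* = S·e^(carry·T), with carry = (r_GBP − r_EUR) = 0.0297 − 0.0736 = -0.0439
F* = 0.8924 · e^(-0.0439 × 148/365) = 0.8924 · e^-0.017801 = 0.8924 × 0.982357 = 0.8767
Market 0.8724 < fair 0.8767: forward underpriced → reverse cash-and-carry (short spot, go long the forward).
At maturity, profit = |F_mkt − F*| = |0.8724 − 0.8767| = 0.0043 per EUR (in GBP)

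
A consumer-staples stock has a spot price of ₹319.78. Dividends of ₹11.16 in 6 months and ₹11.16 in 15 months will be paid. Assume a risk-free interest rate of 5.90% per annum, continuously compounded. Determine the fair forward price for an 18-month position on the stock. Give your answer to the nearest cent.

₹326.21

PV(dividends) I = 11.16·e^(−0.0590·6/12) + 11.16·e^(−0.0590·15/12)
I = 10.8356 + 10.3666 = 21.2022
F = (S − I)·e^(rT) = (319.78 − 21.2022) · e^(0.0590·18/12)
= 298.5778 · e^0.088500 = 298.5778 × 1.092534 = ₹326.21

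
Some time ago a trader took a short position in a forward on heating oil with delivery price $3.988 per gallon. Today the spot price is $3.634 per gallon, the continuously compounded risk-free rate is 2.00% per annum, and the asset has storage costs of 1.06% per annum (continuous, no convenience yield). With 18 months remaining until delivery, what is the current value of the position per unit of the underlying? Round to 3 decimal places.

$0.178 per gallon

Current fair forward for the remaining 18 months: F = S·e^((r + u)·T), (r + u) = 0.0200 + 0.0106 = 0.0306
F = 3.634 · e^(0.0306 × 18/12) = 3.634 × 1.046970 = 3.8047
Value of long forward = (F − K)·e^(−rT) = (3.8047 − 3.988) · e^(−0.0200·18/12)
= -0.1833 × 0.970446 = -0.178
Short position value = −(long value) = $0.178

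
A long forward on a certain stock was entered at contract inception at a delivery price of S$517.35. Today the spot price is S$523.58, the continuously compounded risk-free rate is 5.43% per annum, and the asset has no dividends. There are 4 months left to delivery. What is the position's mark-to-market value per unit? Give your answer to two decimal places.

S$15.51

Current fair forward for the remaining 4 months: F = S·e^(r·T), r = 0.0543
F = 523.58 · e^(0.0543 × 4/12) = 523.58 × 1.018265 = 533.1432
Value of long forward = (F − K)·e^(−rT) = (533.1432 − 517.35) · e^(−0.0543·4/12)
= 15.7932 × 0.982063 = 15.51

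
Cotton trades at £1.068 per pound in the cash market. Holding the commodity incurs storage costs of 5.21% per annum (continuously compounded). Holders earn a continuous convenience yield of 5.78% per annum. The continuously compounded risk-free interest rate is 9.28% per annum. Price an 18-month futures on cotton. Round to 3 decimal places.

£1.217 per pound

Net carry = r + u − y = 0.0928 + 0.0521 − 0.0578 = 0.0871
F = S·e^((r+u−y)T) = 1.068 · e^(0.0871 × 18/12) = 1.068 · e^0.130650
= 1.068 × 1.139569 = £1.217 per pound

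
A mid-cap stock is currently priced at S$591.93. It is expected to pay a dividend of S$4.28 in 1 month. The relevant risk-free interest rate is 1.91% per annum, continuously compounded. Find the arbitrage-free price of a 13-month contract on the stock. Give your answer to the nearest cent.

PV(dividends) I = 4.28·e^(−0.0191·1/12)
I = 4.2732
F = (S − I)·e^(rT) = (591.93 − 4.2732) · e^(0.0191·13/12)
= 587.6568 · e^0.020692 = 587.6568 × 1.020908 = S$599.94

S$599.94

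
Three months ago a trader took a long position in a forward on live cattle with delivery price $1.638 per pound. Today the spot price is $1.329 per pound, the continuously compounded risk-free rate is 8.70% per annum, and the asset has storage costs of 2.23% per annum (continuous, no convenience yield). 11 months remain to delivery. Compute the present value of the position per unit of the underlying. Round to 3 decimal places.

Current fair forward for the remaining 11 months: F = S·e^((r + u)·T), (r + u) = 0.0870 + 0.0223 = 0.1093
F = 1.329 · e^(0.1093 × 11/12) = 1.329 × 1.105383 = 1.4691
Value of long forward = (F − K)·e^(−rT) = (1.4691 − 1.638) · e^(−0.0870·11/12)
= -0.1689 × 0.923347 = -0.156

-$0.156 per pound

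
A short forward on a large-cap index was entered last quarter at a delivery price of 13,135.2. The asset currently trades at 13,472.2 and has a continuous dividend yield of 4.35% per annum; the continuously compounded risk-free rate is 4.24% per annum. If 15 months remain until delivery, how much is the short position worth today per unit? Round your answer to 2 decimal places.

Current fair forward for the remaining 15 months: F = S·e^((r − q)·T), (r − q) = 0.0424 − 0.0435 = -0.0011
F = 13472.2 · e^(-0.0011 × 15/12) = 13472.2 × 0.99862594 = 13453.6884
Value of long forward = (F − K)·e^(−rT) = (13453.6884 − 13135.2) · e^(−0.0424·15/12)
= 318.4884 × 0.94838001 = 302.05
Short position value = −(long value) = -302.05

-302.05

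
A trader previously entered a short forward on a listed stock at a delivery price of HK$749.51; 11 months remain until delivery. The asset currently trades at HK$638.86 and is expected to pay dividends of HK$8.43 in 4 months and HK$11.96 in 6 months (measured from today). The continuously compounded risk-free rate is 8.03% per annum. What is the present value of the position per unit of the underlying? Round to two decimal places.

HK$77.16

PV(remaining dividends) I = 8.43·e^(−0.0803·4/12) + 11.96·e^(−0.0803·6/12) = 19.6967
Current forward F = (S − I)·e^(rT) = (638.86 − 19.6967)·e^(0.0803·11/12) = 619.1633 × 1.076385 = 666.4581
Value (long) = (F − K)·e^(−rT) = (666.4581 − 749.51) × 0.929035 = -77.1581
Short position value = −(long value) = HK$77.16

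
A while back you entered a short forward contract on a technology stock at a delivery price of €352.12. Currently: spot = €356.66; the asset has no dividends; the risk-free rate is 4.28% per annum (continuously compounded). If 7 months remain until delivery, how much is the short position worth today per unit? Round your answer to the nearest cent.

-€13.22

Current fair forward for the remaining 7 months: F = S·e^(r·T), r = 0.0428
F = 356.66 · e^(0.0428 × 7/12) = 356.66 × 1.025281 = 365.6767
Value of long forward = (F − K)·e^(−rT) = (365.6767 − 352.12) · e^(−0.0428·7/12)
= 13.5567 × 0.975342 = 13.22
Short position value = −(long value) = -€13.22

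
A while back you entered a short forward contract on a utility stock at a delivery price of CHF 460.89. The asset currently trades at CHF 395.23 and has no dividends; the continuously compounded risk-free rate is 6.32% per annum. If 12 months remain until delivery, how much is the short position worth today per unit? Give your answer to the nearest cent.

Current fair forward for the remaining 12 months: F = S·e^(r·T), r = 0.0632
F = 395.23 · e^(0.0632 × 12/12) = 395.23 × 1.065240 = 421.0148
Value of long forward = (F − K)·e^(−rT) = (421.0148 − 460.89) · e^(−0.0632·12/12)
= -39.8752 × 0.938756 = -37.43
Short position value = −(long value) = CHF 37.43

CHF 37.43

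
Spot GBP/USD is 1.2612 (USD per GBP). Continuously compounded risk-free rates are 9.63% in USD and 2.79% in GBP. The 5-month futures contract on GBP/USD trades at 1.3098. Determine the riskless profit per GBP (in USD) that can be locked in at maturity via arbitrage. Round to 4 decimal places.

Fair futures: F* = S·e^(carry·T), with carry = (r_USD − r_GBP) = 0.0963 − 0.0279 = 0.0684
F* = 1.2612 · e^(0.0684 × 5/12) = 1.2612 · e^0.028500 = 1.2612 × 1.028910 = 1.2977
Market 1.3098 > fair 1.2977: forward overpriced → cash-and-carry (buy spot, short the forward).
At maturity, profit = |F_mkt − F*| = |1.3098 − 1.2977| = 0.0121 per GBP (in USD)

0.0121 per GBP (in USD)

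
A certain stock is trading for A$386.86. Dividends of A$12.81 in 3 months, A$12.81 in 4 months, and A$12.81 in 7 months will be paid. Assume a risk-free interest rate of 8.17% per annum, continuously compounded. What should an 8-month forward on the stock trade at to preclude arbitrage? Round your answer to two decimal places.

PV(dividends) I = 12.81·e^(−0.0817·3/12) + 12.81·e^(−0.0817·4/12) + 12.81·e^(−0.0817·7/12)
I = 12.5510 + 12.4658 + 12.2138 = 37.2306
F = (S − I)·e^(rT) = (386.86 − 37.2306) · e^(0.0817·8/12)
= 349.6294 · e^0.054467 = 349.6294 × 1.055978 = A$369.20

A$369.20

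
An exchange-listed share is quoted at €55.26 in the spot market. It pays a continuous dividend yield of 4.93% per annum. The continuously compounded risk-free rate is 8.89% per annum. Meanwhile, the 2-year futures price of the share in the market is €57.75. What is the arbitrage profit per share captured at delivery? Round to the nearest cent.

Fair futures: F* = S·e^(carry·T), with carry = (r − q) = 0.0889 − 0.0493 = 0.0396
F* = 55.26 · e^(0.0396 × 2) = 55.26 · e^0.079200 = 55.26 × 1.082421 = €59.8146
Market €57.75 < fair €59.8146: forward underpriced → reverse cash-and-carry (short spot, go long the forward).
At maturity, profit = |F_mkt − F*| = |57.75 − 59.8146| = €2.06 per share

€2.06 per share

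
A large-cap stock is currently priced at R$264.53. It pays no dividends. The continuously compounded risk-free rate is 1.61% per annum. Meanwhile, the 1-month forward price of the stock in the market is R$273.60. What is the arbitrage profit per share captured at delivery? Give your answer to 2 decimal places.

R$8.71 per share

Fair forward: F* = S·e^(carry·T), with carry = r = 0.0161
F* = 264.53 · e^(0.0161 × 1/12) = 264.53 · e^0.001342 = 264.53 × 1.001343 = R$264.8853
Market R$273.60 > fair R$264.8853: forward overpriced → cash-and-carry (buy spot, short the forward).
At maturity, profit = |F_mkt − F*| = |273.60 − 264.8853| = R$8.71 per share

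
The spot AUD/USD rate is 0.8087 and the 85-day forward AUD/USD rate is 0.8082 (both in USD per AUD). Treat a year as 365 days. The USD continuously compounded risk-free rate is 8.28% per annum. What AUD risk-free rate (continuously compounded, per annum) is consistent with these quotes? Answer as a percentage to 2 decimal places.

8.55%

F = S·e^((r_USD − r_AUD)T) ⇒ r_AUD = r_USD − ln(F/S)/T
ln(0.8082/0.8087) = -0.000618; /(85/365) = -0.002654
r_AUD = 0.0828 + 0.002654 = 0.085454
r_AUD = 8.55%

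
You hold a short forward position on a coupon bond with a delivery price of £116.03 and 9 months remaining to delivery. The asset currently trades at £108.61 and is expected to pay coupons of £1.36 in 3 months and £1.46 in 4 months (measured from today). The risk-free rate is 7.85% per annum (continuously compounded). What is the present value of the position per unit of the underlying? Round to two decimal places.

£3.54

PV(remaining coupons) I = 1.36·e^(−0.0785·3/12) + 1.46·e^(−0.0785·4/12) = 2.7559
Current forward F = (S − I)·e^(rT) = (108.61 − 2.7559)·e^(0.0785·9/12) = 105.8541 × 1.060643 = 112.2734
Value (long) = (F − K)·e^(−rT) = (112.2734 − 116.03) × 0.942825 = -3.5418
Short position value = −(long value) = £3.54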